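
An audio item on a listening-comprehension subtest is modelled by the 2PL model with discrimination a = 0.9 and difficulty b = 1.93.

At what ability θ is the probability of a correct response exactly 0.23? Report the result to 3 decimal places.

0.587

P(θ) = 1 / (1 + exp(−a(θ − b)))
logit = ln(0.2300/0.7700) = -1.2083
θ = b + logit/(a) = 1.93 + (-1.2083)/0.9000 = 0.5874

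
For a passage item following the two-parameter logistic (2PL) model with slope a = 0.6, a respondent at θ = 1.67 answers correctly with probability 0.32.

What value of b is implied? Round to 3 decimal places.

2.926

P(θ) = 1 / (1 + exp(−a(θ − b)))
logit(0.32) = ln(0.32/0.68) = -0.7538
b = θ − logit/(a) = 1.67 − (-0.7538)/0.6000 = 2.9263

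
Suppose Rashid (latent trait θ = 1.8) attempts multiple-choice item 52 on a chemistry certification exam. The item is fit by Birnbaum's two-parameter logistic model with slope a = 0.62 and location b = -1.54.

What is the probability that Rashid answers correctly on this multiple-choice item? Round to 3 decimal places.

0.888

P(θ) = 1 / (1 + exp(−a(θ − b)))
Exponent: 0.62 × (1.8 − (-1.54)) = 2.0708
1/(1 + e^{-2.0708}) = 0.8880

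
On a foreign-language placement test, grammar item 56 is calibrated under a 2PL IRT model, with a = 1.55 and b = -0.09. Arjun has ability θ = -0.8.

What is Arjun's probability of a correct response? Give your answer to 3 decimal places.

0.250

P(θ) = 1 / (1 + exp(−a(θ − b)))
Exponent: 1.55 × (-0.8 − (-0.09)) = -1.1005
1/(1 + e^{1.1005}) = 0.2496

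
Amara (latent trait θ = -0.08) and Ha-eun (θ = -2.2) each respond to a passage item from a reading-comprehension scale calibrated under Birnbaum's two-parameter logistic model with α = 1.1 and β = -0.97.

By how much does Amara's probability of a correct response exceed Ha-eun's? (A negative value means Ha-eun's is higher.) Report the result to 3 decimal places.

0.522

P(θ) = 1 / (1 + exp(−α(θ − β)))
P(Amara) = 0.7269  [exponent 0.9790]
P(Ha-eun) = 0.2054  [exponent -1.3530]
Difference = 0.7269 − 0.2054 = 0.5215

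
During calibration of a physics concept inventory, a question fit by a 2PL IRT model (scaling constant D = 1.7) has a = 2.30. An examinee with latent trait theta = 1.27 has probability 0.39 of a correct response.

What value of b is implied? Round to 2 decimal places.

P(theta) = 1 / (1 + exp(−D·a(theta − b)))
logit(0.39) = ln(0.39/0.61) = -0.4473
b = theta − logit/(1.7·a) = 1.27 − (-0.4473)/3.9100 = 1.3844

1.38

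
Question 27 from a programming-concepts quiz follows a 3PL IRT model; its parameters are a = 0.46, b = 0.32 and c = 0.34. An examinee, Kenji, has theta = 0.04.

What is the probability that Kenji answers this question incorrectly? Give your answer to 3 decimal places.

P(theta) = c + (1 − c) · 1 / (1 + exp(−a(theta − b)))
Exponent: 0.46 × (0.04 − 0.32) = -0.1288
1/(1 + e^{0.1288}) = 0.4678
P = 0.34 + 0.66 × 0.4678 = 0.6488
P(incorrect) = 1 − 0.6488 = 0.3512

0.351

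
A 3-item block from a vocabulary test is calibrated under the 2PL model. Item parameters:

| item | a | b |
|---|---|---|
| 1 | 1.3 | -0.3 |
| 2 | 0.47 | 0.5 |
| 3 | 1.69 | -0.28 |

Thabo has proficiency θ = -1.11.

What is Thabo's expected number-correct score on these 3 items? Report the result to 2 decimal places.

0.78

P(θ) = 1 / (1 + exp(−a(θ − b)))
P_1 = 1/(1+e^{1.0530}) = 0.2586
P_2 = 1/(1+e^{0.7567}) = 0.3194
P_3 = 1/(1+e^{1.4027}) = 0.1974
E[score] = 0.2586 + 0.3194 + 0.1974 = 0.7754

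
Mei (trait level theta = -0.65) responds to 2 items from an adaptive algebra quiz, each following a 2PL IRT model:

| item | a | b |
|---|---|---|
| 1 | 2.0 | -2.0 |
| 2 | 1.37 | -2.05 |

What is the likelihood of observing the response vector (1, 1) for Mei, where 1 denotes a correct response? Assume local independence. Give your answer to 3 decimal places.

P(theta) = 1 / (1 + exp(−a(theta − b)))
P_1 = 1/(1+e^{-2.7000}) = 0.9370
P_2 = 1/(1+e^{-1.9180}) = 0.8719
L = P_1 × P_2 = 0.9370 × 0.8719 = 0.81701

0.817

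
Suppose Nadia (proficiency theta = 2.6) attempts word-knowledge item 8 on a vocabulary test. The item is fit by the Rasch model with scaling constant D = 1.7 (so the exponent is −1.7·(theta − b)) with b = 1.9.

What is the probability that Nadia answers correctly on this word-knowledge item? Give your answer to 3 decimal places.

0.767

P(theta) = 1 / (1 + exp(−D·(theta − b)))
Exponent: 1.7 × (2.6 − 1.9) = 1.1900
1/(1 + e^{-1.1900}) = 0.7667
P = 0.7667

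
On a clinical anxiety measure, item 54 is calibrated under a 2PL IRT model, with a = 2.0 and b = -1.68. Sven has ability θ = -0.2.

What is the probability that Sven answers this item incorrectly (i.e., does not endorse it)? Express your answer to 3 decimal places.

0.049

P(θ) = 1 / (1 + exp(−a(θ − b)))
Exponent: 2.0 × (-0.2 − (-1.68)) = 2.9600
1/(1 + e^{-2.9600}) = 0.9507
P(incorrect) = 1 − 0.9507 = 0.0493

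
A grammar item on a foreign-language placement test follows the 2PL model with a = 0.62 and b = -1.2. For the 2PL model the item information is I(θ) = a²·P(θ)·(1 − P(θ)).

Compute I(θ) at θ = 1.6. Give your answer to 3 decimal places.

P = 1/(1+e^{-1.7360}) = 0.8502
P(1−P) = 0.8502 × 0.1498 = 0.1274
I = a² × P(1−P) = 0.62² × 0.1274 = 0.04896

0.049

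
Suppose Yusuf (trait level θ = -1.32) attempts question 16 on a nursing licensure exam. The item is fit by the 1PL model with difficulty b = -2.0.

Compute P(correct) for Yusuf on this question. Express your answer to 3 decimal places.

0.664

P(θ) = 1 / (1 + exp(−(θ − b)))
Exponent: (-1.32 − (-2.0)) = 0.6800
1/(1 + e^{-0.6800}) = 0.6637
P = 0.6637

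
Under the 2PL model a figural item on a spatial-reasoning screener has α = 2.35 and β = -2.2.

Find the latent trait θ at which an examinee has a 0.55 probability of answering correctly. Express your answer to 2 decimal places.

-2.11

P(θ) = 1 / (1 + exp(−α(θ − β)))
logit = ln(0.5500/0.4500) = 0.2007
θ = β + logit/(α) = -2.2 + 0.2007/2.3500 = -2.1146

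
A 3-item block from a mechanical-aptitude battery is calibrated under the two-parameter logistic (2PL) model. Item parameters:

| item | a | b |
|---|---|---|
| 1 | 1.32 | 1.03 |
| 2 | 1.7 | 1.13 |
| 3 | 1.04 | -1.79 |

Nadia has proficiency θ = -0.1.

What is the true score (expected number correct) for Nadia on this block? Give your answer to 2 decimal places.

P(θ) = 1 / (1 + exp(−a(θ − b)))
P_1 = 1/(1+e^{1.4916}) = 0.1837
P_2 = 1/(1+e^{2.0910}) = 0.1100
P_3 = 1/(1+e^{-1.7576}) = 0.8529
E[score] = 0.1837 + 0.1100 + 0.8529 = 1.1466

1.15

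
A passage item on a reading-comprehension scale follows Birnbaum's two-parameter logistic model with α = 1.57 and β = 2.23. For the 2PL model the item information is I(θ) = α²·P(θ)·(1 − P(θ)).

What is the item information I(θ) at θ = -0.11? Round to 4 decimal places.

0.0595

P = 1/(1+e^{3.6738}) = 0.0248
P(1−P) = 0.0248 × 0.9752 = 0.0241
I = α² × P(1−P) = 1.57² × 0.0241 = 0.05950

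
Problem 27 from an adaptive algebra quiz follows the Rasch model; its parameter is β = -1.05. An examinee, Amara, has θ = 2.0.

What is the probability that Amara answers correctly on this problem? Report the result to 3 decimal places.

0.955

P(θ) = 1 / (1 + exp(−(θ − β)))
Exponent: (2.0 − (-1.05)) = 3.0500
1/(1 + e^{-3.0500}) = 0.9548
P = 0.9548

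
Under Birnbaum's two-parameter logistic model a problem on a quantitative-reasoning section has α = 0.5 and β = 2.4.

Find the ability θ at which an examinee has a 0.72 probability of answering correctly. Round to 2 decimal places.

4.29

P(θ) = 1 / (1 + exp(−α(θ − β)))
logit = ln(0.7200/0.2800) = 0.9445
θ = β + logit/(α) = 2.4 + 0.9445/0.5000 = 4.2889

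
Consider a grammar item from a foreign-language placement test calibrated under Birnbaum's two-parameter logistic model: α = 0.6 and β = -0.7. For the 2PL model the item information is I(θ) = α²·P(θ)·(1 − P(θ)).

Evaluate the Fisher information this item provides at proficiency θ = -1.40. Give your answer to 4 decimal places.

0.0861

P = 1/(1+e^{0.4200}) = 0.3965
P(1−P) = 0.3965 × 0.6035 = 0.2393
I = α² × P(1−P) = 0.6² × 0.2393 = 0.08614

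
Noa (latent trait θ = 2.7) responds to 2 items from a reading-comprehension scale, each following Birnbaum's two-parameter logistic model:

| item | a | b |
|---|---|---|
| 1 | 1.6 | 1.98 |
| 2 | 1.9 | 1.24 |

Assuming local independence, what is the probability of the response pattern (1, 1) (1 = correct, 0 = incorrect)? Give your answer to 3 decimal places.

P(θ) = 1 / (1 + exp(−a(θ − b)))
P_1 = 1/(1+e^{-1.1520}) = 0.7599
P_2 = 1/(1+e^{-2.7740}) = 0.9413
L = P_1 × P_2 = 0.7599 × 0.9413 = 0.71524

0.715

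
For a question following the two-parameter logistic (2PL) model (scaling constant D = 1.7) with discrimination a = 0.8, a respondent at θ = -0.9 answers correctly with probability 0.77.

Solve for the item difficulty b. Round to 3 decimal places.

P(θ) = 1 / (1 + exp(−D·a(θ − b)))
logit(0.77) = ln(0.77/0.23) = 1.2083
b = θ − logit/(1.7·a) = -0.9 − 1.2083/1.3600 = -1.7885

-1.788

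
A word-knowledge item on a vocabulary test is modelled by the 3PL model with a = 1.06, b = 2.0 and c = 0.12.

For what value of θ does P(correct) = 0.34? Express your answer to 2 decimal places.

0.96

P(θ) = c + (1 − c) · 1 / (1 + exp(−a(θ − b)))
Remove guessing floor: (0.34 − 0.12)/(1 − 0.12) = 0.2500
logit = ln(0.2500/0.7500) = -1.0986
θ = b + logit/(a) = 2.0 + (-1.0986)/1.0600 = 0.9636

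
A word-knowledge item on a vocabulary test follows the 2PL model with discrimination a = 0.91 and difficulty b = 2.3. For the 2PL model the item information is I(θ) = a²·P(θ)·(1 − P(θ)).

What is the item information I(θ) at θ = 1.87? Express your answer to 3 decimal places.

0.199

P = 1/(1+e^{0.3913}) = 0.4034
P(1−P) = 0.4034 × 0.5966 = 0.2407
I = a² × P(1−P) = 0.91² × 0.2407 = 0.19930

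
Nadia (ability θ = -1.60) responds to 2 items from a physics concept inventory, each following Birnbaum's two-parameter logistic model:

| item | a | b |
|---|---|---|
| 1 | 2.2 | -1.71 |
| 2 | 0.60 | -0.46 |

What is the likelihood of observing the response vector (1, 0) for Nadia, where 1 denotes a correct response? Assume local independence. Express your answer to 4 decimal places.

P(θ) = 1 / (1 + exp(−a(θ − b)))
P_1 = 1/(1+e^{-0.2420}) = 0.5602
P_2 = 1/(1+e^{0.6840}) = 0.3354
L = P_1 × (1−P_2) = 0.5602 × 0.6646 = 0.37233

0.3723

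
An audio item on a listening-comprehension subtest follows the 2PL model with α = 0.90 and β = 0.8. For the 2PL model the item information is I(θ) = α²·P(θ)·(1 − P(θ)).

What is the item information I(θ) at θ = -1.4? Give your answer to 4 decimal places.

0.0863

P = 1/(1+e^{1.9800}) = 0.1213
P(1−P) = 0.1213 × 0.8787 = 0.1066
I = α² × P(1−P) = 0.90² × 0.1066 = 0.08635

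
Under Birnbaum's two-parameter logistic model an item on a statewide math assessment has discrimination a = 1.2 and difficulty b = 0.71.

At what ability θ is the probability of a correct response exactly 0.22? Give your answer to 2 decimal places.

P(θ) = 1 / (1 + exp(−a(θ − b)))
logit = ln(0.2200/0.7800) = -1.2657
θ = b + logit/(a) = 0.71 + (-1.2657)/1.2000 = -0.3447

-0.34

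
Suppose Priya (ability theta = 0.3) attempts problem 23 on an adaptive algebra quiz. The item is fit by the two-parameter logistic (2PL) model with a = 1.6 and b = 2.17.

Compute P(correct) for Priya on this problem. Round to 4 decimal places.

0.0478

P(theta) = 1 / (1 + exp(−a(theta − b)))
Exponent: 1.6 × (0.3 − 2.17) = -2.9920
1/(1 + e^{2.9920}) = 0.0478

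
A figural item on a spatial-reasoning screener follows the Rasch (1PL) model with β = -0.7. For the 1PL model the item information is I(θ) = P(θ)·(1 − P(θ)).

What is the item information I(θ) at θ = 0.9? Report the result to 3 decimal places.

0.140

P = 1/(1+e^{-1.6000}) = 0.8320
P(1−P) = 0.8320 × 0.1680 = 0.1398
I = P(1−P) = 0.13976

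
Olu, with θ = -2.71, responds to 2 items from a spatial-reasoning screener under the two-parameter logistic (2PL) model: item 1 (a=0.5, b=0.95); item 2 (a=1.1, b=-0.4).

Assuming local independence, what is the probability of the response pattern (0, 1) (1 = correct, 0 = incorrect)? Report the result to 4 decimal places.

P(θ) = 1 / (1 + exp(−a(θ − b)))
P_1 = 1/(1+e^{1.8300}) = 0.1382
P_2 = 1/(1+e^{2.5410}) = 0.0730
L = (1−P_1) × P_2 = 0.8618 × 0.0730 = 0.06294

0.0629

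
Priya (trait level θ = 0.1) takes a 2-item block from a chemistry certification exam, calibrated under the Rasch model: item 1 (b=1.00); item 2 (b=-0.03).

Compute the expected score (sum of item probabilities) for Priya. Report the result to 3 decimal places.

0.822

P(θ) = 1 / (1 + exp(−(θ − b)))
P_1 = 1/(1+e^{0.9000}) = 0.2891
P_2 = 1/(1+e^{-0.1300}) = 0.5325
E[score] = 0.2891 + 0.5325 = 0.8215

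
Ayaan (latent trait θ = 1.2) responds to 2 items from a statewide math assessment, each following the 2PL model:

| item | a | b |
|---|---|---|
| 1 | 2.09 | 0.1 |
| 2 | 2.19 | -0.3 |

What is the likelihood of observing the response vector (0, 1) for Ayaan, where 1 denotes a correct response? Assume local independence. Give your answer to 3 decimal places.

P(θ) = 1 / (1 + exp(−a(θ − b)))
P_1 = 1/(1+e^{-2.2990}) = 0.9088
P_2 = 1/(1+e^{-3.2850}) = 0.9639
L = (1−P_1) × P_2 = 0.0912 × 0.9639 = 0.08791

0.088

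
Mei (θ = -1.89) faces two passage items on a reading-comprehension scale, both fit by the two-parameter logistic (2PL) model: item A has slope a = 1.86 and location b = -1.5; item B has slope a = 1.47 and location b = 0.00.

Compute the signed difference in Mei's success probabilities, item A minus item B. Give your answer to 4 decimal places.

P(θ) = 1 / (1 + exp(−a(θ − b)))
P_A = 0.3262
P_B = 0.0585
P_A − P_B = 0.2677

0.2677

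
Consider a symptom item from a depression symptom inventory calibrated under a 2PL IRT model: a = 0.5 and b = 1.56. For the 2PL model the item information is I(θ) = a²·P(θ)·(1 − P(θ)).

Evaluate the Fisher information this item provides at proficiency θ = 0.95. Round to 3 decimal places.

P = 1/(1+e^{0.3050}) = 0.4243
P(1−P) = 0.4243 × 0.5757 = 0.2443
I = a² × P(1−P) = 0.5² × 0.2443 = 0.06107

0.061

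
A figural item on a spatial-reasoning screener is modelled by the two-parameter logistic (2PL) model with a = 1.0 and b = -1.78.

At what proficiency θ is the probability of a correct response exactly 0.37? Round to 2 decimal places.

P(θ) = 1 / (1 + exp(−a(θ − b)))
logit = ln(0.3700/0.6300) = -0.5322
θ = b + logit/(a) = -1.78 + (-0.5322)/1.0000 = -2.3122

-2.31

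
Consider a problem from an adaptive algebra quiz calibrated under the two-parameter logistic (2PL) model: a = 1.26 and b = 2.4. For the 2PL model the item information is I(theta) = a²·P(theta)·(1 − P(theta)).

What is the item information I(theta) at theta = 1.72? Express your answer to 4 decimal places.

0.3321

P = 1/(1+e^{0.8568}) = 0.2980
P(1−P) = 0.2980 × 0.7020 = 0.2092
I = a² × P(1−P) = 1.26² × 0.2092 = 0.33212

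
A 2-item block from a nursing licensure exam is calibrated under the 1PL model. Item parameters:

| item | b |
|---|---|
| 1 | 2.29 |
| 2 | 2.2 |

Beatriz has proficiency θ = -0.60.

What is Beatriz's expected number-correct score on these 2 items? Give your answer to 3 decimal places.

0.110

P(θ) = 1 / (1 + exp(−(θ − b)))
P_1 = 1/(1+e^{2.8900}) = 0.0527
P_2 = 1/(1+e^{2.8000}) = 0.0573
E[score] = 0.0527 + 0.0573 = 0.1100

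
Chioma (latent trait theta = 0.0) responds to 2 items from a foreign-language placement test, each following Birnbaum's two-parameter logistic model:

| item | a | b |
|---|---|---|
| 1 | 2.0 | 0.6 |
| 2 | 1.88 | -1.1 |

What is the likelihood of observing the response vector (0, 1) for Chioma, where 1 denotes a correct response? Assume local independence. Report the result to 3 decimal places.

0.682

P(theta) = 1 / (1 + exp(−a(theta − b)))
P_1 = 1/(1+e^{1.2000}) = 0.2315
P_2 = 1/(1+e^{-2.0680}) = 0.8878
L = (1−P_1) × P_2 = 0.7685 × 0.8878 = 0.68226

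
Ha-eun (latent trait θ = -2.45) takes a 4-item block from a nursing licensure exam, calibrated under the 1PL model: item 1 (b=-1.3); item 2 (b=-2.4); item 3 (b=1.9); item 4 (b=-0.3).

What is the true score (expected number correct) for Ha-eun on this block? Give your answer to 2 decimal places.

P(θ) = 1 / (1 + exp(−(θ − b)))
P_1 = 1/(1+e^{1.1500}) = 0.2405
P_2 = 1/(1+e^{0.0500}) = 0.4875
P_3 = 1/(1+e^{4.3500}) = 0.0127
P_4 = 1/(1+e^{2.1500}) = 0.1043
E[score] = 0.2405 + 0.4875 + 0.0127 + 0.1043 = 0.8451

0.85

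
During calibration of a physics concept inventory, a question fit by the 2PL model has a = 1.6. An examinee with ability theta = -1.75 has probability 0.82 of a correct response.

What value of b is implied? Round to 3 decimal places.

P(theta) = 1 / (1 + exp(−a(theta − b)))
logit(0.82) = ln(0.82/0.18) = 1.5163
b = theta − logit/(a) = -1.75 − 1.5163/1.6000 = -2.6977

-2.698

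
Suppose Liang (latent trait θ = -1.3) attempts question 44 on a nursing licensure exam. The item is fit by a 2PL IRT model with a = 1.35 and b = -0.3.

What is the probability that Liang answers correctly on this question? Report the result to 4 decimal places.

P(θ) = 1 / (1 + exp(−a(θ − b)))
Exponent: 1.35 × (-1.3 − (-0.3)) = -1.3500
1/(1 + e^{1.3500}) = 0.2059

0.2059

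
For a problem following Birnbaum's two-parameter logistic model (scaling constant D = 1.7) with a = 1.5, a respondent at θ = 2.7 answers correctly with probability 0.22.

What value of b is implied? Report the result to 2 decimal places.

P(θ) = 1 / (1 + exp(−D·a(θ − b)))
logit(0.22) = ln(0.22/0.78) = -1.2657
b = θ − logit/(1.7·a) = 2.7 − (-1.2657)/2.5500 = 3.1963

3.20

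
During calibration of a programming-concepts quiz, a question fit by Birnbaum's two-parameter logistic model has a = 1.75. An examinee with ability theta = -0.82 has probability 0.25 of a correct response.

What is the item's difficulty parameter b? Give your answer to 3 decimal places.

P(theta) = 1 / (1 + exp(−a(theta − b)))
logit(0.25) = ln(0.25/0.75) = -1.0986
b = theta − logit/(a) = -0.82 − (-1.0986)/1.7500 = -0.1922

-0.192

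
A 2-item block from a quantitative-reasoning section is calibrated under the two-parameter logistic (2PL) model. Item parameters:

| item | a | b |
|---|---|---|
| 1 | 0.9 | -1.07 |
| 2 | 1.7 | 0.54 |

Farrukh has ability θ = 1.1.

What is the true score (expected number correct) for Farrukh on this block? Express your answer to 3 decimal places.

P(θ) = 1 / (1 + exp(−a(θ − b)))
P_1 = 1/(1+e^{-1.9530}) = 0.8758
P_2 = 1/(1+e^{-0.9520}) = 0.7215
E[score] = 0.8758 + 0.7215 = 1.5973

1.597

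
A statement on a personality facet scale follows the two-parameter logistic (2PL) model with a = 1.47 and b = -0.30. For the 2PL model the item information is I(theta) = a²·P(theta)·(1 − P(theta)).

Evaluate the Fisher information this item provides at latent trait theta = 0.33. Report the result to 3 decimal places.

0.439

P = 1/(1+e^{-0.9261}) = 0.7163
P(1−P) = 0.7163 × 0.2837 = 0.2032
I = a² × P(1−P) = 1.47² × 0.2032 = 0.43914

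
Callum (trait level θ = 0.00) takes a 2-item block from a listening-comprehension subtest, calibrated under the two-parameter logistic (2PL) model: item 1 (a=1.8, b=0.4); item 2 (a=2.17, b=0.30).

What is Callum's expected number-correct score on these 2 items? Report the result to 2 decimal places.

0.67

P(θ) = 1 / (1 + exp(−a(θ − b)))
P_1 = 1/(1+e^{0.7200}) = 0.3274
P_2 = 1/(1+e^{0.6510}) = 0.3428
E[score] = 0.3274 + 0.3428 = 0.6702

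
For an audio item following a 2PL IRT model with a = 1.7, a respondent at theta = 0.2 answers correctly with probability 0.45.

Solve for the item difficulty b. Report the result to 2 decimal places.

P(theta) = 1 / (1 + exp(−a(theta − b)))
logit(0.45) = ln(0.45/0.55) = -0.2007
b = theta − logit/(a) = 0.2 − (-0.2007)/1.7000 = 0.3180

0.32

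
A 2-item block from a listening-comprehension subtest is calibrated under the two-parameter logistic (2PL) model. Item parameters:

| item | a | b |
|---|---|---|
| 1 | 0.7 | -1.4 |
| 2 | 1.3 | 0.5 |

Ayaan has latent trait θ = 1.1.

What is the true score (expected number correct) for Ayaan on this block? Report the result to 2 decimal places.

P(θ) = 1 / (1 + exp(−a(θ − b)))
P_1 = 1/(1+e^{-1.7500}) = 0.8520
P_2 = 1/(1+e^{-0.7800}) = 0.6857
E[score] = 0.8520 + 0.6857 = 1.5376

1.54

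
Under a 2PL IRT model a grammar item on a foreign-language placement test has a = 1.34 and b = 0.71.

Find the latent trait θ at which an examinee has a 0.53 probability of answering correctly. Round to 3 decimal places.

0.800

P(θ) = 1 / (1 + exp(−a(θ − b)))
logit = ln(0.5300/0.4700) = 0.1201
θ = b + logit/(a) = 0.71 + 0.1201/1.3400 = 0.7997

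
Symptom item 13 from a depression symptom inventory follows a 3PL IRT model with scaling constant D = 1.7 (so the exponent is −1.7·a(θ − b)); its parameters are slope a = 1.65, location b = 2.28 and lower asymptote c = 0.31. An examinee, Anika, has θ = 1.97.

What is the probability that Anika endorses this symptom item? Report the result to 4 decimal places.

0.5138

P(θ) = c + (1 − c) · 1 / (1 + exp(−D·a(θ − b)))
Exponent: 1.7 × 1.65 × (1.97 − 2.28) = -0.8695
1/(1 + e^{0.8695}) = 0.2953
P = 0.31 + 0.69 × 0.2953 = 0.5138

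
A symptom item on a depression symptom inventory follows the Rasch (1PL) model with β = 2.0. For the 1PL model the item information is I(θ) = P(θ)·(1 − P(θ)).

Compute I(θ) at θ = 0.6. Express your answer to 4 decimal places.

P = 1/(1+e^{1.4000}) = 0.1978
P(1−P) = 0.1978 × 0.8022 = 0.1587
I = P(1−P) = 0.15868

0.1587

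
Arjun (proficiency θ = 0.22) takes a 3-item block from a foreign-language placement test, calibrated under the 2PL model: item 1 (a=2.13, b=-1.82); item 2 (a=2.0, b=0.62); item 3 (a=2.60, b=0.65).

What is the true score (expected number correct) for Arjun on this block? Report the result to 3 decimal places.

P(θ) = 1 / (1 + exp(−a(θ − b)))
P_1 = 1/(1+e^{-4.3452}) = 0.9872
P_2 = 1/(1+e^{0.8000}) = 0.3100
P_3 = 1/(1+e^{1.1180}) = 0.2464
E[score] = 0.9872 + 0.3100 + 0.2464 = 1.5436

1.544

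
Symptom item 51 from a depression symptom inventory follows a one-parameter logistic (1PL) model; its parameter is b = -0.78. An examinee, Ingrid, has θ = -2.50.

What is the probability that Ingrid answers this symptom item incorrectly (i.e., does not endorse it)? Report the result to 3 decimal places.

0.848

P(θ) = 1 / (1 + exp(−(θ − b)))
Exponent: (-2.50 − (-0.78)) = -1.7200
1/(1 + e^{1.7200}) = 0.1519
P = 0.1519
P(incorrect) = 1 − 0.1519 = 0.8481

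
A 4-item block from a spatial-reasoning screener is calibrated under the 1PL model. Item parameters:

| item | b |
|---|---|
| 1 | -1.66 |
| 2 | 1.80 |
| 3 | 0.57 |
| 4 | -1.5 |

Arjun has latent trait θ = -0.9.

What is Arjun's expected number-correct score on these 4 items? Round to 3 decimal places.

P(θ) = 1 / (1 + exp(−(θ − b)))
P_1 = 1/(1+e^{-0.7600}) = 0.6814
P_2 = 1/(1+e^{2.7000}) = 0.0630
P_3 = 1/(1+e^{1.4700}) = 0.1869
P_4 = 1/(1+e^{-0.6000}) = 0.6457
E[score] = 0.6814 + 0.0630 + 0.1869 + 0.6457 = 1.5769

1.577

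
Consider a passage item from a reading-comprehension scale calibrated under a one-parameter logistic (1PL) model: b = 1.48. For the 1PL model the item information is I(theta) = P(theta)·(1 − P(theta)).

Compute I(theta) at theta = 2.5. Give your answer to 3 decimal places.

P = 1/(1+e^{-1.0200}) = 0.7350
P(1−P) = 0.7350 × 0.2650 = 0.1948
I = P(1−P) = 0.19479

0.195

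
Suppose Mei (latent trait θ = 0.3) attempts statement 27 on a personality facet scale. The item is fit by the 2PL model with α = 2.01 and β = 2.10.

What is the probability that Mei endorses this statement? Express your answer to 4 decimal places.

P(θ) = 1 / (1 + exp(−α(θ − β)))
Exponent: 2.01 × (0.3 − 2.10) = -3.6180
1/(1 + e^{3.6180}) = 0.0261

0.0261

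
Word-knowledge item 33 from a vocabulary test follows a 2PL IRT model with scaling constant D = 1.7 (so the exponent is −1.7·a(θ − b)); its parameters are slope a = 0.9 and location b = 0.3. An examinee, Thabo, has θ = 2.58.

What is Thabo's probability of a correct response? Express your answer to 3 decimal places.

0.970

P(θ) = 1 / (1 + exp(−D·a(θ − b)))
Exponent: 1.7 × 0.9 × (2.58 − 0.3) = 3.4884
1/(1 + e^{-3.4884}) = 0.9704
P = 0.9704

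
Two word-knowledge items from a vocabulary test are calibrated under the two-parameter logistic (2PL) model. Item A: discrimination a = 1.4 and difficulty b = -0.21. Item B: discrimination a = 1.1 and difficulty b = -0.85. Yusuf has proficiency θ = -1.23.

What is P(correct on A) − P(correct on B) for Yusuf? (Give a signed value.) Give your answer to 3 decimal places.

-0.204

P(θ) = 1 / (1 + exp(−a(θ − b)))
P_A = 0.1934
P_B = 0.3970
P_A − P_B = -0.2036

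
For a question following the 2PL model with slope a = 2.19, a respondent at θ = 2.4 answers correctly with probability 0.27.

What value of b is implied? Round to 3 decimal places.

P(θ) = 1 / (1 + exp(−a(θ − b)))
logit(0.27) = ln(0.27/0.73) = -0.9946
b = θ − logit/(a) = 2.4 − (-0.9946)/2.1900 = 2.8542

2.854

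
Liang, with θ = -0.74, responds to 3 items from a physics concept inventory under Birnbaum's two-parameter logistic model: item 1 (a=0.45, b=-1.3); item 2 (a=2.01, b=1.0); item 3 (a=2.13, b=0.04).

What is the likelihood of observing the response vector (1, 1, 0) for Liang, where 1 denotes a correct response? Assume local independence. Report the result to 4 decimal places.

0.0139

P(θ) = 1 / (1 + exp(−a(θ − b)))
P_1 = 1/(1+e^{-0.2520}) = 0.5627
P_2 = 1/(1+e^{3.4974}) = 0.0294
P_3 = 1/(1+e^{1.6614}) = 0.1596
L = P_1 × P_2 × (1−P_3) = 0.5627 × 0.0294 × 0.8404 = 0.01390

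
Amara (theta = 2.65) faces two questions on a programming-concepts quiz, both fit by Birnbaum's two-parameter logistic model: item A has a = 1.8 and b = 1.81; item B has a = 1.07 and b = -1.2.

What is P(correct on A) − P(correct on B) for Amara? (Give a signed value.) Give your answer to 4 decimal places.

-0.1646

P(theta) = 1 / (1 + exp(−a(theta − b)))
P_A = 0.8194
P_B = 0.9840
P_A − P_B = -0.1646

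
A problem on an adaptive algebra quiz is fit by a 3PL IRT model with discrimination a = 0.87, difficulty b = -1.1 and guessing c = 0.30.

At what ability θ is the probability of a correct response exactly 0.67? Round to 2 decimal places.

-0.97

P(θ) = c + (1 − c) · 1 / (1 + exp(−a(θ − b)))
Remove guessing floor: (0.67 − 0.30)/(1 − 0.30) = 0.5286
logit = ln(0.5286/0.4714) = 0.1144
θ = b + logit/(a) = -1.1 + 0.1144/0.8700 = -0.9685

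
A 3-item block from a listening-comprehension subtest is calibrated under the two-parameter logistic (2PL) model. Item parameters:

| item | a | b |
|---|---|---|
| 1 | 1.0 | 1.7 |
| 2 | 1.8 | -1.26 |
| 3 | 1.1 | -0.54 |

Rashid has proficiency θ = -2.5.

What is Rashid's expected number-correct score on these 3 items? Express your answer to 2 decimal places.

0.22

P(θ) = 1 / (1 + exp(−a(θ − b)))
P_1 = 1/(1+e^{4.2000}) = 0.0148
P_2 = 1/(1+e^{2.2320}) = 0.0969
P_3 = 1/(1+e^{2.1560}) = 0.1038
E[score] = 0.0148 + 0.0969 + 0.1038 = 0.2155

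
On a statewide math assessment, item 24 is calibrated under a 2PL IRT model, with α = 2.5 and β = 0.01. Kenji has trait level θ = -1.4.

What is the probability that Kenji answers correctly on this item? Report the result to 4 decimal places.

P(θ) = 1 / (1 + exp(−α(θ − β)))
Exponent: 2.5 × (-1.4 − 0.01) = -3.5250
1/(1 + e^{3.5250}) = 0.0286

0.0286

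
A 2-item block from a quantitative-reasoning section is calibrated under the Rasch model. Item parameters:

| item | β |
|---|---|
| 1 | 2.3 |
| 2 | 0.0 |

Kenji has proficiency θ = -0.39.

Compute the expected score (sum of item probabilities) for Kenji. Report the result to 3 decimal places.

P(θ) = 1 / (1 + exp(−(θ − β)))
P_1 = 1/(1+e^{2.6900}) = 0.0636
P_2 = 1/(1+e^{0.3900}) = 0.4037
E[score] = 0.0636 + 0.4037 = 0.4673

0.467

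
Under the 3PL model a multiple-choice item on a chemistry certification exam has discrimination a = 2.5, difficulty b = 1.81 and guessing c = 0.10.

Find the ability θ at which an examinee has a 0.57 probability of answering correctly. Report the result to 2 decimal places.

P(θ) = c + (1 − c) · 1 / (1 + exp(−a(θ − b)))
Remove guessing floor: (0.57 − 0.10)/(1 − 0.10) = 0.5222
logit = ln(0.5222/0.4778) = 0.0889
θ = b + logit/(a) = 1.81 + 0.0889/2.5000 = 1.8456

1.85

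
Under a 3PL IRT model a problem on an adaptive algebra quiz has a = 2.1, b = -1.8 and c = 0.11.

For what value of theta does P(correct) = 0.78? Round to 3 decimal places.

P(theta) = c + (1 − c) · 1 / (1 + exp(−a(theta − b)))
Remove guessing floor: (0.78 − 0.11)/(1 − 0.11) = 0.7528
logit = ln(0.7528/0.2472) = 1.1137
theta = b + logit/(a) = -1.8 + 1.1137/2.1000 = -1.2697

-1.270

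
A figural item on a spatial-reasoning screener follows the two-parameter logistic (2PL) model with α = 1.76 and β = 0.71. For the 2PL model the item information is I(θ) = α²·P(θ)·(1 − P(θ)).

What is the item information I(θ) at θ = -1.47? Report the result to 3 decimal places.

P = 1/(1+e^{3.8368}) = 0.0211
P(1−P) = 0.0211 × 0.9789 = 0.0207
I = α² × P(1−P) = 1.76² × 0.0207 = 0.06400

0.064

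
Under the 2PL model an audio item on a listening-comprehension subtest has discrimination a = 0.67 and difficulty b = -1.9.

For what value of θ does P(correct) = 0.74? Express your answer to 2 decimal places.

P(θ) = 1 / (1 + exp(−a(θ − b)))
logit = ln(0.7400/0.2600) = 1.0460
θ = b + logit/(a) = -1.9 + 1.0460/0.6700 = -0.3389

-0.34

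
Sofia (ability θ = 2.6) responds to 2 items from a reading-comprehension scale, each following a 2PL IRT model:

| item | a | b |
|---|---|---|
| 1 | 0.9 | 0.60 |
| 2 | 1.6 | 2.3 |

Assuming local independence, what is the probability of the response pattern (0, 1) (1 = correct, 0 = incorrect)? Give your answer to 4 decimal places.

P(θ) = 1 / (1 + exp(−a(θ − b)))
P_1 = 1/(1+e^{-1.8000}) = 0.8581
P_2 = 1/(1+e^{-0.4800}) = 0.6177
L = (1−P_1) × P_2 = 0.1419 × 0.6177 = 0.08763

0.0876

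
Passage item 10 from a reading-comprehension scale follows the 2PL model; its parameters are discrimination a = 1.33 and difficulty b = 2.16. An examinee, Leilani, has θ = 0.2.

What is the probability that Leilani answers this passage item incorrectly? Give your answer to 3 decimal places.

P(θ) = 1 / (1 + exp(−a(θ − b)))
Exponent: 1.33 × (0.2 − 2.16) = -2.6068
1/(1 + e^{2.6068}) = 0.0687
P(incorrect) = 1 − 0.0687 = 0.9313

0.931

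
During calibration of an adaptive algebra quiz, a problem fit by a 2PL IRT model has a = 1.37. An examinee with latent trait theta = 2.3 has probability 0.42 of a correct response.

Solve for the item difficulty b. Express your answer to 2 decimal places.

P(theta) = 1 / (1 + exp(−a(theta − b)))
logit(0.42) = ln(0.42/0.58) = -0.3228
b = theta − logit/(a) = 2.3 − (-0.3228)/1.3700 = 2.5356

2.54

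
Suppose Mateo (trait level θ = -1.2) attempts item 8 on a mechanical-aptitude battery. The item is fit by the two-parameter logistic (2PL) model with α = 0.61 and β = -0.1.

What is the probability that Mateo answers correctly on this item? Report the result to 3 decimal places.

P(θ) = 1 / (1 + exp(−α(θ − β)))
Exponent: 0.61 × (-1.2 − (-0.1)) = -0.6710
1/(1 + e^{0.6710}) = 0.3383

0.338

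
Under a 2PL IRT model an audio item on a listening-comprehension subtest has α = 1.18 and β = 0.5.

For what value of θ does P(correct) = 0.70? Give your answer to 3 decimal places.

P(θ) = 1 / (1 + exp(−α(θ − β)))
logit = ln(0.7000/0.3000) = 0.8473
θ = β + logit/(α) = 0.5 + 0.8473/1.1800 = 1.2180

1.218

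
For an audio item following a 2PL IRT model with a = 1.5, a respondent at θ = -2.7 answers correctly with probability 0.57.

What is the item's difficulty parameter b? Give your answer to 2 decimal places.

P(θ) = 1 / (1 + exp(−a(θ − b)))
logit(0.57) = ln(0.57/0.43) = 0.2819
b = θ − logit/(a) = -2.7 − 0.2819/1.5000 = -2.8879

-2.89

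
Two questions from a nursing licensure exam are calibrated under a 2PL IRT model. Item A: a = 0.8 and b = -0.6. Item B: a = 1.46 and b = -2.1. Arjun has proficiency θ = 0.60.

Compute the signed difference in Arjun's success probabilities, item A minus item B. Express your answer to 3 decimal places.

-0.258

P(θ) = 1 / (1 + exp(−a(θ − b)))
P_A = 0.7231
P_B = 0.9810
P_A − P_B = -0.2578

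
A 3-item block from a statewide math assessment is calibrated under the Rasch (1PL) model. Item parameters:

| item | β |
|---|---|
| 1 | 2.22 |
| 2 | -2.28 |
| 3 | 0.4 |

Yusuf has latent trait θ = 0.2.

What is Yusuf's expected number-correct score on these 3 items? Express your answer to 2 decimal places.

1.49

P(θ) = 1 / (1 + exp(−(θ − β)))
P_1 = 1/(1+e^{2.0200}) = 0.1171
P_2 = 1/(1+e^{-2.4800}) = 0.9227
P_3 = 1/(1+e^{0.2000}) = 0.4502
E[score] = 0.1171 + 0.9227 + 0.4502 = 1.4900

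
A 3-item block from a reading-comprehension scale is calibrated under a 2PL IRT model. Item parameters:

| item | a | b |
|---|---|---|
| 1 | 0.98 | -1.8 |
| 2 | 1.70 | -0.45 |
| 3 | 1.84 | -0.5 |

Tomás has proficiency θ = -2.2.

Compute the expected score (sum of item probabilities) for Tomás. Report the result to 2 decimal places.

P(θ) = 1 / (1 + exp(−a(θ − b)))
P_1 = 1/(1+e^{0.3920}) = 0.4032
P_2 = 1/(1+e^{2.9750}) = 0.0486
P_3 = 1/(1+e^{3.1280}) = 0.0420
E[score] = 0.4032 + 0.0486 + 0.0420 = 0.4938

0.49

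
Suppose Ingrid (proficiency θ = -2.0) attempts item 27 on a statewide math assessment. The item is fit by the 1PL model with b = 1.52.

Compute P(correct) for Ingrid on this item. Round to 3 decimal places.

0.029

P(θ) = 1 / (1 + exp(−(θ − b)))
Exponent: (-2.0 − 1.52) = -3.5200
1/(1 + e^{3.5200}) = 0.0287
P = 0.0287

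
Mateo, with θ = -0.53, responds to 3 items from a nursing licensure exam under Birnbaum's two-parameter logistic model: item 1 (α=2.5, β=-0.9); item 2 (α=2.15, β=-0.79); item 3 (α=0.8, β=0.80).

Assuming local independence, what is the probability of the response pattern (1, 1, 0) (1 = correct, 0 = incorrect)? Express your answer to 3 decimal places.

0.339

P(θ) = 1 / (1 + exp(−α(θ − β)))
P_1 = 1/(1+e^{-0.9250}) = 0.7161
P_2 = 1/(1+e^{-0.5590}) = 0.6362
P_3 = 1/(1+e^{1.0640}) = 0.2565
L = P_1 × P_2 × (1−P_3) = 0.7161 × 0.6362 × 0.7435 = 0.33870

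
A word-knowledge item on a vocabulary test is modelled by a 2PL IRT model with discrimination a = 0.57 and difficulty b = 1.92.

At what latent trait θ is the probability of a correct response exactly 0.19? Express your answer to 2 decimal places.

P(θ) = 1 / (1 + exp(−a(θ − b)))
logit = ln(0.1900/0.8100) = -1.4500
θ = b + logit/(a) = 1.92 + (-1.4500)/0.5700 = -0.6239

-0.62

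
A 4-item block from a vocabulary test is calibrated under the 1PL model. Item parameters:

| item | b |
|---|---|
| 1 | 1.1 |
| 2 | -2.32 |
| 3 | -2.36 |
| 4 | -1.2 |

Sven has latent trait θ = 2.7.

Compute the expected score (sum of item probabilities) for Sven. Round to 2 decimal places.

3.80

P(θ) = 1 / (1 + exp(−(θ − b)))
P_1 = 1/(1+e^{-1.6000}) = 0.8320
P_2 = 1/(1+e^{-5.0200}) = 0.9934
P_3 = 1/(1+e^{-5.0600}) = 0.9937
P_4 = 1/(1+e^{-3.9000}) = 0.9802
E[score] = 0.8320 + 0.9934 + 0.9937 + 0.9802 = 3.7993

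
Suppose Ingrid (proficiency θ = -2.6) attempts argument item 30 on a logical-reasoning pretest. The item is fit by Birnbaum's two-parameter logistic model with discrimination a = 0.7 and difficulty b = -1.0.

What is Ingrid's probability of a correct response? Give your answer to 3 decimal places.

P(θ) = 1 / (1 + exp(−a(θ − b)))
Exponent: 0.7 × (-2.6 − (-1.0)) = -1.1200
1/(1 + e^{1.1200}) = 0.2460

0.246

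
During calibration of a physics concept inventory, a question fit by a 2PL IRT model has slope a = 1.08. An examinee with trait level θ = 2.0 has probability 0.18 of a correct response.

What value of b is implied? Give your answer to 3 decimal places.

3.404

P(θ) = 1 / (1 + exp(−a(θ − b)))
logit(0.18) = ln(0.18/0.82) = -1.5163
b = θ − logit/(a) = 2.0 − (-1.5163)/1.0800 = 3.4040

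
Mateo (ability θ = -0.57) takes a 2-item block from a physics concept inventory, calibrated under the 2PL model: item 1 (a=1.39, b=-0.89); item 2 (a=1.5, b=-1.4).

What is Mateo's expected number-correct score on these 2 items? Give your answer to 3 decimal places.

1.386

P(θ) = 1 / (1 + exp(−a(θ − b)))
P_1 = 1/(1+e^{-0.4448}) = 0.6094
P_2 = 1/(1+e^{-1.2450}) = 0.7764
E[score] = 0.6094 + 0.7764 = 1.3858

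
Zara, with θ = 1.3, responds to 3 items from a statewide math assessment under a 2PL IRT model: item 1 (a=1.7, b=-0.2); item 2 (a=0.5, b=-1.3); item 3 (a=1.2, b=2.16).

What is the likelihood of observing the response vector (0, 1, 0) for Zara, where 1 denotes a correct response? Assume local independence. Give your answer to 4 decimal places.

0.0420

P(θ) = 1 / (1 + exp(−a(θ − b)))
P_1 = 1/(1+e^{-2.5500}) = 0.9276
P_2 = 1/(1+e^{-1.3000}) = 0.7858
P_3 = 1/(1+e^{1.0320}) = 0.2627
L = (1−P_1) × P_2 × (1−P_3) = 0.0724 × 0.7858 × 0.7373 = 0.04196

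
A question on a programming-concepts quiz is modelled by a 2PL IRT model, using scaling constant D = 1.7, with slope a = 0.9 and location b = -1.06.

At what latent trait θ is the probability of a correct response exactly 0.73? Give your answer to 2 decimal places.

P(θ) = 1 / (1 + exp(−D·a(θ − b)))
logit = ln(0.7300/0.2700) = 0.9946
θ = b + logit/(1.7·a) = -1.06 + 0.9946/1.5300 = -0.4099

-0.41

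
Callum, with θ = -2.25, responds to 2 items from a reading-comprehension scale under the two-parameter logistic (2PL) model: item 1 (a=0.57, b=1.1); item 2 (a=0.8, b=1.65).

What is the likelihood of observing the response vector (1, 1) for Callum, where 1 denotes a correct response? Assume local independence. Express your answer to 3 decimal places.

P(θ) = 1 / (1 + exp(−a(θ − b)))
P_1 = 1/(1+e^{1.9095}) = 0.1290
P_2 = 1/(1+e^{3.1200}) = 0.0423
L = P_1 × P_2 = 0.1290 × 0.0423 = 0.00546

0.005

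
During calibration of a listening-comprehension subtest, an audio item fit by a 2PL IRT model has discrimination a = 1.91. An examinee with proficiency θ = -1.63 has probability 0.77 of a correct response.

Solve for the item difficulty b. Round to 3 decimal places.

P(θ) = 1 / (1 + exp(−a(θ − b)))
logit(0.77) = ln(0.77/0.23) = 1.2083
b = θ − logit/(a) = -1.63 − 1.2083/1.9100 = -2.2626

-2.263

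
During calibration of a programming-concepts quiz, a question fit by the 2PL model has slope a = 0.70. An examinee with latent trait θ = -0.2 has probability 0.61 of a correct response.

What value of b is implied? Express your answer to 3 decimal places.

P(θ) = 1 / (1 + exp(−a(θ − b)))
logit(0.61) = ln(0.61/0.39) = 0.4473
b = θ − logit/(a) = -0.2 − 0.4473/0.7000 = -0.8390

-0.839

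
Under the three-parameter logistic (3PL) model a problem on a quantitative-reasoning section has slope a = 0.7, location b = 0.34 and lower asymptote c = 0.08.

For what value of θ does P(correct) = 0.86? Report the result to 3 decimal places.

P(θ) = c + (1 − c) · 1 / (1 + exp(−a(θ − b)))
Remove guessing floor: (0.86 − 0.08)/(1 − 0.08) = 0.8478
logit = ln(0.8478/0.1522) = 1.7177
θ = b + logit/(a) = 0.34 + 1.7177/0.7000 = 2.7938

2.794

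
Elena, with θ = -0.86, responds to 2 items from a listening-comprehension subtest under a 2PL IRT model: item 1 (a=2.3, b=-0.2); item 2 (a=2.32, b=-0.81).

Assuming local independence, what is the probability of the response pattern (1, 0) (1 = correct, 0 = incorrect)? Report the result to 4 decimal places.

P(θ) = 1 / (1 + exp(−a(θ − b)))
P_1 = 1/(1+e^{1.5180}) = 0.1798
P_2 = 1/(1+e^{0.1160}) = 0.4710
L = P_1 × (1−P_2) = 0.1798 × 0.5290 = 0.09509

0.0951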